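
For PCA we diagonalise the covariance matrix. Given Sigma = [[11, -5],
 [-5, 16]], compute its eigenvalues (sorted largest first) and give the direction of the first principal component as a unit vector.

Step 1 — characteristic polynomial of 2×2 Sigma:
  det(Sigma - λI) = λ² - trace · λ + det = 0.
  trace = 11 + 16 = 27, det = 11·16 - (-5)² = 151.
Step 2 — discriminant:
  Δ = trace² - 4·det = 729 - 604 = 125.
Step 3 — eigenvalues:
  λ = (trace ± √Δ)/2 = (27 ± 11.1803)/2,
  λ_1 = 19.0902,  λ_2 = 7.9098.

Step 4 — unit eigenvector for λ_1: solve (Sigma - λ_1 I)v = 0. First row:
  (11 - 19.0902)·v_x + (-5)·v_y = 0, i.e. (-8.0902)·v_x + (-5)·v_y = 0,
  so v ∝ (b, λ_1 - a) = (-5, 8.0902); multiply by -1 so the first entry is positive: u = (5, -8.0902).
  ||u|| = √((5)² + (-8.0902)²) = √(90.4508) ≈ 9.5106,
  v_1 = u/||u|| ≈ (0.5257, -0.8507) (||v_1|| = 1).

λ_1 = 19.0902,  λ_2 = 7.9098;  v_1 ≈ (0.5257, -0.8507)


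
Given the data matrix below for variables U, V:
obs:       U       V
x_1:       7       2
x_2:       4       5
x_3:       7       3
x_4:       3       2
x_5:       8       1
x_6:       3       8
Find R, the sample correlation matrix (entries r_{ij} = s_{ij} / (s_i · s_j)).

Step 1 — column means:
  mean(U) = (7 + 4 + 7 + 3 + 8 + 3) / 6 = 32/6 = 5.3333
  mean(V) = (2 + 5 + 3 + 2 + 1 + 8) / 6 = 21/6 = 3.5

Step 2 — sample variances and covariances s[i,j] = (1/(n-1)) · Σ_k (x_{k,i} - mean_i) · (x_{k,j} - mean_j), with n-1 = 5:
  s[U,U] = ((1.6667)·(1.6667) + (-1.3333)·(-1.3333) + (1.6667)·(1.6667) + (-2.3333)·(-2.3333) + (2.6667)·(2.6667) + (-2.3333)·(-2.3333)) / 5 = 25.3333/5 = 5.0667
  s[U,V] = ((1.6667)·(-1.5) + (-1.3333)·(1.5) + (1.6667)·(-0.5) + (-2.3333)·(-1.5) + (2.6667)·(-2.5) + (-2.3333)·(4.5)) / 5 = -19/5 = -3.8
  s[V,V] = ((-1.5)·(-1.5) + (1.5)·(1.5) + (-0.5)·(-0.5) + (-1.5)·(-1.5) + (-2.5)·(-2.5) + (4.5)·(4.5)) / 5 = 33.5/5 = 6.7
  Sample standard deviations s_i = √(s[i,i]):
  s(U) = √(5.0667) = 2.2509
  s(V) = √(6.7) = 2.5884

Step 3 — r_{ij} = s_{ij} / (s_i · s_j):
  r[U,U] = 1 (diagonal).
  r[U,V] = -3.8 / (2.2509 · 2.5884) = -3.8 / 5.8264 = -0.6522
  r[V,V] = 1 (diagonal).

R is symmetric with unit diagonal. Assembling:

R = [[1, -0.6522],
 [-0.6522, 1]]


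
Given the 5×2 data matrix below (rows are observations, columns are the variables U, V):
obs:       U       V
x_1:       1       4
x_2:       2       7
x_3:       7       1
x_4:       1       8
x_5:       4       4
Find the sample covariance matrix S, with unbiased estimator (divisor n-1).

Step 1 — column means:
  mean(U) = (1 + 2 + 7 + 1 + 4) / 5 = 15/5 = 3
  mean(V) = (4 + 7 + 1 + 8 + 4) / 5 = 24/5 = 4.8

Step 2 — sample covariance S[i,j] = (1/(n-1)) · Σ_k (x_{k,i} - mean_i) · (x_{k,j} - mean_j), with n-1 = 4.
  S[U,U] = ((-2)·(-2) + (-1)·(-1) + (4)·(4) + (-2)·(-2) + (1)·(1)) / 4 = 26/4 = 6.5
  S[U,V] = ((-2)·(-0.8) + (-1)·(2.2) + (4)·(-3.8) + (-2)·(3.2) + (1)·(-0.8)) / 4 = -23/4 = -5.75
  S[V,V] = ((-0.8)·(-0.8) + (2.2)·(2.2) + (-3.8)·(-3.8) + (3.2)·(3.2) + (-0.8)·(-0.8)) / 4 = 30.8/4 = 7.7

S is symmetric (S[j,i] = S[i,j]). Assembling:

S = [[6.5, -5.75],
 [-5.75, 7.7]]


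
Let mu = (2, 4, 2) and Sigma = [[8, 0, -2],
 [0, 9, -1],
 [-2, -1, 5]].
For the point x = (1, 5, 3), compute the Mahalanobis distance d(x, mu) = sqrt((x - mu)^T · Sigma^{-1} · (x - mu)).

Step 1 — centre the observation: (x - mu) = (-1, 1, 1).

Step 2 — invert Sigma (cofactor / det for 3×3, or solve directly):
  Sigma^{-1} = [[0.1392, 0.0063, 0.057],
 [0.0063, 0.1139, 0.0253],
 [0.057, 0.0253, 0.2278]].

Step 3 — form the quadratic (x - mu)^T · Sigma^{-1} · (x - mu):
  Sigma^{-1} · (x - mu) = (-0.0759, 0.1329, 0.1962).
  (x - mu)^T · [Sigma^{-1} · (x - mu)] = (-1)·(-0.0759) + (1)·(0.1329) + (1)·(0.1962) = 0.4051.

Step 4 — take square root: d = √(0.4051) ≈ 0.6364.

d(x, mu) = √(0.4051) ≈ 0.6364


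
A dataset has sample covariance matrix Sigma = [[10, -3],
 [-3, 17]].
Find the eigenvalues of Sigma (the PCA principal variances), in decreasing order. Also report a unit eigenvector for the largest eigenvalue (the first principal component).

Step 1 — characteristic polynomial of 2×2 Sigma:
  det(Sigma - λI) = λ² - trace · λ + det = 0.
  trace = 10 + 17 = 27, det = 10·17 - (-3)² = 161.
Step 2 — discriminant:
  Δ = trace² - 4·det = 729 - 644 = 85.
Step 3 — eigenvalues:
  λ = (trace ± √Δ)/2 = (27 ± 9.2195)/2,
  λ_1 = 18.1098,  λ_2 = 8.8902.

Step 4 — unit eigenvector for λ_1: solve (Sigma - λ_1 I)v = 0. First row:
  (10 - 18.1098)·v_x + (-3)·v_y = 0, i.e. (-8.1098)·v_x + (-3)·v_y = 0,
  so v ∝ (b, λ_1 - a) = (-3, 8.1098); multiply by -1 so the first entry is positive: u = (3, -8.1098).
  ||u|| = √((3)² + (-8.1098)²) = √(74.7684) ≈ 8.6469,
  v_1 = u/||u|| ≈ (0.3469, -0.9379) (||v_1|| = 1).

λ_1 = 18.1098,  λ_2 = 8.8902;  v_1 ≈ (0.3469, -0.9379)


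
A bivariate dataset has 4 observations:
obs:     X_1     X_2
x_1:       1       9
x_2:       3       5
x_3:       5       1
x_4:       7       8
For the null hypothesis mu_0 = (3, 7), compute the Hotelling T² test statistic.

Step 1 — sample mean vector:
  mean(X_1) = (1 + 3 + 5 + 7) / 4 = 16/4 = 4
  mean(X_2) = (9 + 5 + 1 + 8) / 4 = 23/4 = 5.75
  x̄ = (4, 5.75),  deviation x̄ - mu_0 = (4, 5.75) - (3, 7) = (1, -1.25).

Step 2 — sample covariance matrix, S[i,j] = (1/(n-1)) · Σ_k (x_{k,i} - mean_i) · (x_{k,j} - mean_j), divisor n-1 = 3:
  S[X_1,X_1] = ((-3)·(-3) + (-1)·(-1) + (1)·(1) + (3)·(3)) / 3 = 20/3 = 6.6667
  S[X_1,X_2] = ((-3)·(3.25) + (-1)·(-0.75) + (1)·(-4.75) + (3)·(2.25)) / 3 = -7/3 = -2.3333
  S[X_2,X_2] = ((3.25)·(3.25) + (-0.75)·(-0.75) + (-4.75)·(-4.75) + (2.25)·(2.25)) / 3 = 38.75/3 = 12.9167
  S = [[6.6667, -2.3333],
 [-2.3333, 12.9167]].

Step 3 — invert S. det(S) = 6.6667·12.9167 - (-2.3333)² = 80.6667.
  S^{-1} = (1/det) · [[d, -b], [-b, a]] = [[0.1601, 0.0289],
 [0.0289, 0.0826]].

Step 4 — quadratic form (x̄ - mu_0)^T · S^{-1} · (x̄ - mu_0):
  S^{-1} · (x̄ - mu_0) = (0.124, -0.0744),
  (x̄ - mu_0)^T · [...] = (1)·(0.124) + (-1.25)·(-0.0744) = 0.2169.

Step 5 — scale by n: T² = 4 · 0.2169 = 0.8678.

T² ≈ 0.8678


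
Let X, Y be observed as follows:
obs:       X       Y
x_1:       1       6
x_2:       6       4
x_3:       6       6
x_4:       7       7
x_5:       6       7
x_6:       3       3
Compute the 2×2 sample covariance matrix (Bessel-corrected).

Step 1 — column means:
  mean(X) = (1 + 6 + 6 + 7 + 6 + 3) / 6 = 29/6 = 4.8333
  mean(Y) = (6 + 4 + 6 + 7 + 7 + 3) / 6 = 33/6 = 5.5

Step 2 — sample covariance S[i,j] = (1/(n-1)) · Σ_k (x_{k,i} - mean_i) · (x_{k,j} - mean_j), with n-1 = 5.
  S[X,X] = ((-3.8333)·(-3.8333) + (1.1667)·(1.1667) + (1.1667)·(1.1667) + (2.1667)·(2.1667) + (1.1667)·(1.1667) + (-1.8333)·(-1.8333)) / 5 = 26.8333/5 = 5.3667
  S[X,Y] = ((-3.8333)·(0.5) + (1.1667)·(-1.5) + (1.1667)·(0.5) + (2.1667)·(1.5) + (1.1667)·(1.5) + (-1.8333)·(-2.5)) / 5 = 6.5/5 = 1.3
  S[Y,Y] = ((0.5)·(0.5) + (-1.5)·(-1.5) + (0.5)·(0.5) + (1.5)·(1.5) + (1.5)·(1.5) + (-2.5)·(-2.5)) / 5 = 13.5/5 = 2.7

S is symmetric (S[j,i] = S[i,j]). Assembling:

S = [[5.3667, 1.3],
 [1.3, 2.7]]


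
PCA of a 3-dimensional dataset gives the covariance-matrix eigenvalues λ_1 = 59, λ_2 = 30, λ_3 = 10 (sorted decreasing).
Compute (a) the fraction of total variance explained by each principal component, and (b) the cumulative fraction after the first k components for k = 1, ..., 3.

Step 1 — total variance = trace(Sigma) = Σ λ_i = 59 + 30 + 10 = 99.

Step 2 — fraction explained by component i = λ_i / Σ λ:
  PC1: 59/99 = 0.596
  PC2: 30/99 = 0.303
  PC3: 10/99 = 0.101

Step 3 — cumulative fraction after k components = (λ_1 + ... + λ_k) / Σ λ:
  k = 1: 59/99 = 0.596
  k = 2: (59 + 30)/99 = 89/99 = 0.899
  k = 3: (59 + 30 + 10)/99 = 99/99 = 1

Summary (fraction, with percent):

explained: PC1 0.596 (59.6%), PC2 0.303 (30.3%), PC3 0.101 (10.1%);  cumulative: 0.596, 0.899, 1


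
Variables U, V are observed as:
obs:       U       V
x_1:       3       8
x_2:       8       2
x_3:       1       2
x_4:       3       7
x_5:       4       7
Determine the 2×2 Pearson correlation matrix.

Step 1 — column means:
  mean(U) = (3 + 8 + 1 + 3 + 4) / 5 = 19/5 = 3.8
  mean(V) = (8 + 2 + 2 + 7 + 7) / 5 = 26/5 = 5.2

Step 2 — sample variances and covariances s[i,j] = (1/(n-1)) · Σ_k (x_{k,i} - mean_i) · (x_{k,j} - mean_j), with n-1 = 4:
  s[U,U] = ((-0.8)·(-0.8) + (4.2)·(4.2) + (-2.8)·(-2.8) + (-0.8)·(-0.8) + (0.2)·(0.2)) / 4 = 26.8/4 = 6.7
  s[U,V] = ((-0.8)·(2.8) + (4.2)·(-3.2) + (-2.8)·(-3.2) + (-0.8)·(1.8) + (0.2)·(1.8)) / 4 = -7.8/4 = -1.95
  s[V,V] = ((2.8)·(2.8) + (-3.2)·(-3.2) + (-3.2)·(-3.2) + (1.8)·(1.8) + (1.8)·(1.8)) / 4 = 34.8/4 = 8.7
  Sample standard deviations s_i = √(s[i,i]):
  s(U) = √(6.7) = 2.5884
  s(V) = √(8.7) = 2.9496

Step 3 — r_{ij} = s_{ij} / (s_i · s_j):
  r[U,U] = 1 (diagonal).
  r[U,V] = -1.95 / (2.5884 · 2.9496) = -1.95 / 7.6348 = -0.2554
  r[V,V] = 1 (diagonal).

R is symmetric with unit diagonal. Assembling:

R = [[1, -0.2554],
 [-0.2554, 1]]


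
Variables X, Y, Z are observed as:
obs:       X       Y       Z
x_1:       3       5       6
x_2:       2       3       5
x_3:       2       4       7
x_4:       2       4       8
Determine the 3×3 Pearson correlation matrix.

Step 1 — column means:
  mean(X) = (3 + 2 + 2 + 2) / 4 = 9/4 = 2.25
  mean(Y) = (5 + 3 + 4 + 4) / 4 = 16/4 = 4
  mean(Z) = (6 + 5 + 7 + 8) / 4 = 26/4 = 6.5

Step 2 — sample variances and covariances s[i,j] = (1/(n-1)) · Σ_k (x_{k,i} - mean_i) · (x_{k,j} - mean_j), with n-1 = 3:
  s[X,X] = ((0.75)·(0.75) + (-0.25)·(-0.25) + (-0.25)·(-0.25) + (-0.25)·(-0.25)) / 3 = 0.75/3 = 0.25
  s[X,Y] = ((0.75)·(1) + (-0.25)·(-1) + (-0.25)·(0) + (-0.25)·(0)) / 3 = 1/3 = 0.3333
  s[X,Z] = ((0.75)·(-0.5) + (-0.25)·(-1.5) + (-0.25)·(0.5) + (-0.25)·(1.5)) / 3 = -0.5/3 = -0.1667
  s[Y,Y] = ((1)·(1) + (-1)·(-1) + (0)·(0) + (0)·(0)) / 3 = 2/3 = 0.6667
  s[Y,Z] = ((1)·(-0.5) + (-1)·(-1.5) + (0)·(0.5) + (0)·(1.5)) / 3 = 1/3 = 0.3333
  s[Z,Z] = ((-0.5)·(-0.5) + (-1.5)·(-1.5) + (0.5)·(0.5) + (1.5)·(1.5)) / 3 = 5/3 = 1.6667
  Sample standard deviations s_i = √(s[i,i]):
  s(X) = √(0.25) = 0.5
  s(Y) = √(0.6667) = 0.8165
  s(Z) = √(1.6667) = 1.291

Step 3 — r_{ij} = s_{ij} / (s_i · s_j):
  r[X,X] = 1 (diagonal).
  r[X,Y] = 0.3333 / (0.5 · 0.8165) = 0.3333 / 0.4082 = 0.8165
  r[X,Z] = -0.1667 / (0.5 · 1.291) = -0.1667 / 0.6455 = -0.2582
  r[Y,Y] = 1 (diagonal).
  r[Y,Z] = 0.3333 / (0.8165 · 1.291) = 0.3333 / 1.0541 = 0.3162
  r[Z,Z] = 1 (diagonal).

R is symmetric with unit diagonal. Assembling:

R = [[1, 0.8165, -0.2582],
 [0.8165, 1, 0.3162],
 [-0.2582, 0.3162, 1]]


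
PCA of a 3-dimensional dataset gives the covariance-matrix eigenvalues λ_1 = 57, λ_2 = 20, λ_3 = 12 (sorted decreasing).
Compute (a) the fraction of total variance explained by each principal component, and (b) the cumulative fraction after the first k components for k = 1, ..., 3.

Step 1 — total variance = trace(Sigma) = Σ λ_i = 57 + 20 + 12 = 89.

Step 2 — fraction explained by component i = λ_i / Σ λ:
  PC1: 57/89 = 0.6404
  PC2: 20/89 = 0.2247
  PC3: 12/89 = 0.1348

Step 3 — cumulative fraction after k components = (λ_1 + ... + λ_k) / Σ λ:
  k = 1: 57/89 = 0.6404
  k = 2: (57 + 20)/89 = 77/89 = 0.8652
  k = 3: (57 + 20 + 12)/89 = 89/89 = 1

Summary (fraction, with percent):

explained: PC1 0.6404 (64.04%), PC2 0.2247 (22.47%), PC3 0.1348 (13.48%);  cumulative: 0.6404, 0.8652, 1


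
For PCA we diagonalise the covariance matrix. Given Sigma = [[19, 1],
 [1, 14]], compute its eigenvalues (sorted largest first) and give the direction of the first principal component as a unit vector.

Step 1 — characteristic polynomial of 2×2 Sigma:
  det(Sigma - λI) = λ² - trace · λ + det = 0.
  trace = 19 + 14 = 33, det = 19·14 - (1)² = 265.
Step 2 — discriminant:
  Δ = trace² - 4·det = 1089 - 1060 = 29.
Step 3 — eigenvalues:
  λ = (trace ± √Δ)/2 = (33 ± 5.3852)/2,
  λ_1 = 19.1926,  λ_2 = 13.8074.

Step 4 — unit eigenvector for λ_1: solve (Sigma - λ_1 I)v = 0. First row:
  (19 - 19.1926)·v_x + (1)·v_y = 0, i.e. (-0.1926)·v_x + (1)·v_y = 0,
  so v ∝ (b, λ_1 - a) = (1, 0.1926) = u.
  ||u|| = √((1)² + (0.1926)²) = √(1.0371) ≈ 1.0184,
  v_1 = u/||u|| ≈ (0.982, 0.1891) (||v_1|| = 1).

λ_1 = 19.1926,  λ_2 = 13.8074;  v_1 ≈ (0.982, 0.1891)


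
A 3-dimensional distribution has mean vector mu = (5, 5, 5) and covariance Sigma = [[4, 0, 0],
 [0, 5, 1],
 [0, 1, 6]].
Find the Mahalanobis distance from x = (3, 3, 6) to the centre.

Step 1 — centre the observation: (x - mu) = (-2, -2, 1).

Step 2 — invert Sigma (cofactor / det for 3×3, or solve directly):
  Sigma^{-1} = [[0.25, 0, 0],
 [0, 0.2069, -0.0345],
 [0, -0.0345, 0.1724]].

Step 3 — form the quadratic (x - mu)^T · Sigma^{-1} · (x - mu):
  Sigma^{-1} · (x - mu) = (-0.5, -0.4483, 0.2414).
  (x - mu)^T · [Sigma^{-1} · (x - mu)] = (-2)·(-0.5) + (-2)·(-0.4483) + (1)·(0.2414) = 2.1379.

Step 4 — take square root: d = √(2.1379) ≈ 1.4622.

d(x, mu) = √(2.1379) ≈ 1.4622


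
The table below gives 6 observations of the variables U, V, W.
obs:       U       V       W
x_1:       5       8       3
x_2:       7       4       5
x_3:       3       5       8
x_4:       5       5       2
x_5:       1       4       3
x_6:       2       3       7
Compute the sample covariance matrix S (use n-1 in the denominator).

Step 1 — column means:
  mean(U) = (5 + 7 + 3 + 5 + 1 + 2) / 6 = 23/6 = 3.8333
  mean(V) = (8 + 4 + 5 + 5 + 4 + 3) / 6 = 29/6 = 4.8333
  mean(W) = (3 + 5 + 8 + 2 + 3 + 7) / 6 = 28/6 = 4.6667

Step 2 — sample covariance S[i,j] = (1/(n-1)) · Σ_k (x_{k,i} - mean_i) · (x_{k,j} - mean_j), with n-1 = 5.
  S[U,U] = ((1.1667)·(1.1667) + (3.1667)·(3.1667) + (-0.8333)·(-0.8333) + (1.1667)·(1.1667) + (-2.8333)·(-2.8333) + (-1.8333)·(-1.8333)) / 5 = 24.8333/5 = 4.9667
  S[U,V] = ((1.1667)·(3.1667) + (3.1667)·(-0.8333) + (-0.8333)·(0.1667) + (1.1667)·(0.1667) + (-2.8333)·(-0.8333) + (-1.8333)·(-1.8333)) / 5 = 6.8333/5 = 1.3667
  S[U,W] = ((1.1667)·(-1.6667) + (3.1667)·(0.3333) + (-0.8333)·(3.3333) + (1.1667)·(-2.6667) + (-2.8333)·(-1.6667) + (-1.8333)·(2.3333)) / 5 = -6.3333/5 = -1.2667
  S[V,V] = ((3.1667)·(3.1667) + (-0.8333)·(-0.8333) + (0.1667)·(0.1667) + (0.1667)·(0.1667) + (-0.8333)·(-0.8333) + (-1.8333)·(-1.8333)) / 5 = 14.8333/5 = 2.9667
  S[V,W] = ((3.1667)·(-1.6667) + (-0.8333)·(0.3333) + (0.1667)·(3.3333) + (0.1667)·(-2.6667) + (-0.8333)·(-1.6667) + (-1.8333)·(2.3333)) / 5 = -8.3333/5 = -1.6667
  S[W,W] = ((-1.6667)·(-1.6667) + (0.3333)·(0.3333) + (3.3333)·(3.3333) + (-2.6667)·(-2.6667) + (-1.6667)·(-1.6667) + (2.3333)·(2.3333)) / 5 = 29.3333/5 = 5.8667

S is symmetric (S[j,i] = S[i,j]). Assembling:

S = [[4.9667, 1.3667, -1.2667],
 [1.3667, 2.9667, -1.6667],
 [-1.2667, -1.6667, 5.8667]]


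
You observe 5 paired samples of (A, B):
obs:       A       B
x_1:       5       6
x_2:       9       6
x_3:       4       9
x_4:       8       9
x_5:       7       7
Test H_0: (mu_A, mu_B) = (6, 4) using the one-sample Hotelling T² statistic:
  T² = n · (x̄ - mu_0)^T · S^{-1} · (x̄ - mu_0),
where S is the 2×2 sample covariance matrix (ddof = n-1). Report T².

Step 1 — sample mean vector:
  mean(A) = (5 + 9 + 4 + 8 + 7) / 5 = 33/5 = 6.6
  mean(B) = (6 + 6 + 9 + 9 + 7) / 5 = 37/5 = 7.4
  x̄ = (6.6, 7.4),  deviation x̄ - mu_0 = (6.6, 7.4) - (6, 4) = (0.6, 3.4).

Step 2 — sample covariance matrix, S[i,j] = (1/(n-1)) · Σ_k (x_{k,i} - mean_i) · (x_{k,j} - mean_j), divisor n-1 = 4:
  S[A,A] = ((-1.6)·(-1.6) + (2.4)·(2.4) + (-2.6)·(-2.6) + (1.4)·(1.4) + (0.4)·(0.4)) / 4 = 17.2/4 = 4.3
  S[A,B] = ((-1.6)·(-1.4) + (2.4)·(-1.4) + (-2.6)·(1.6) + (1.4)·(1.6) + (0.4)·(-0.4)) / 4 = -3.2/4 = -0.8
  S[B,B] = ((-1.4)·(-1.4) + (-1.4)·(-1.4) + (1.6)·(1.6) + (1.6)·(1.6) + (-0.4)·(-0.4)) / 4 = 9.2/4 = 2.3
  S = [[4.3, -0.8],
 [-0.8, 2.3]].

Step 3 — invert S. det(S) = 4.3·2.3 - (-0.8)² = 9.25.
  S^{-1} = (1/det) · [[d, -b], [-b, a]] = [[0.2486, 0.0865],
 [0.0865, 0.4649]].

Step 4 — quadratic form (x̄ - mu_0)^T · S^{-1} · (x̄ - mu_0):
  S^{-1} · (x̄ - mu_0) = (0.4432, 1.6324),
  (x̄ - mu_0)^T · [...] = (0.6)·(0.4432) + (3.4)·(1.6324) = 5.8162.

Step 5 — scale by n: T² = 5 · 5.8162 = 29.0811.

T² ≈ 29.0811


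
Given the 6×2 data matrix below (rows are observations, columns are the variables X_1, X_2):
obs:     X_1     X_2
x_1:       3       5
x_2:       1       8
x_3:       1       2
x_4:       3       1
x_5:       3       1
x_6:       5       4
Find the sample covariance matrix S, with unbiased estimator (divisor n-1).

Step 1 — column means:
  mean(X_1) = (3 + 1 + 1 + 3 + 3 + 5) / 6 = 16/6 = 2.6667
  mean(X_2) = (5 + 8 + 2 + 1 + 1 + 4) / 6 = 21/6 = 3.5

Step 2 — sample covariance S[i,j] = (1/(n-1)) · Σ_k (x_{k,i} - mean_i) · (x_{k,j} - mean_j), with n-1 = 5.
  S[X_1,X_1] = ((0.3333)·(0.3333) + (-1.6667)·(-1.6667) + (-1.6667)·(-1.6667) + (0.3333)·(0.3333) + (0.3333)·(0.3333) + (2.3333)·(2.3333)) / 5 = 11.3333/5 = 2.2667
  S[X_1,X_2] = ((0.3333)·(1.5) + (-1.6667)·(4.5) + (-1.6667)·(-1.5) + (0.3333)·(-2.5) + (0.3333)·(-2.5) + (2.3333)·(0.5)) / 5 = -5/5 = -1
  S[X_2,X_2] = ((1.5)·(1.5) + (4.5)·(4.5) + (-1.5)·(-1.5) + (-2.5)·(-2.5) + (-2.5)·(-2.5) + (0.5)·(0.5)) / 5 = 37.5/5 = 7.5

S is symmetric (S[j,i] = S[i,j]). Assembling:

S = [[2.2667, -1],
 [-1, 7.5]]


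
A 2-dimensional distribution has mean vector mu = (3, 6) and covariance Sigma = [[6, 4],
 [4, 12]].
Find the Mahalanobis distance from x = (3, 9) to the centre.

Step 1 — centre the observation: (x - mu) = (0, 3).

Step 2 — invert Sigma. det(Sigma) = 6·12 - (4)² = 56.
  Sigma^{-1} = (1/det) · [[d, -b], [-b, a]] = [[0.2143, -0.0714],
 [-0.0714, 0.1071]].

Step 3 — form the quadratic (x - mu)^T · Sigma^{-1} · (x - mu):
  Sigma^{-1} · (x - mu) = (-0.2143, 0.3214).
  (x - mu)^T · [Sigma^{-1} · (x - mu)] = (0)·(-0.2143) + (3)·(0.3214) = 0.9643.

Step 4 — take square root: d = √(0.9643) ≈ 0.982.

d(x, mu) = √(0.9643) ≈ 0.982


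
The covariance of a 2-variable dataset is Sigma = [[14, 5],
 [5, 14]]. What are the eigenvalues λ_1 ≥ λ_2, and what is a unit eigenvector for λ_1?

Step 1 — characteristic polynomial of 2×2 Sigma:
  det(Sigma - λI) = λ² - trace · λ + det = 0.
  trace = 14 + 14 = 28, det = 14·14 - (5)² = 171.
Step 2 — discriminant:
  Δ = trace² - 4·det = 784 - 684 = 100.
Step 3 — eigenvalues:
  λ = (trace ± √Δ)/2 = (28 ± 10)/2,
  λ_1 = 19,  λ_2 = 9.

Step 4 — unit eigenvector for λ_1: solve (Sigma - λ_1 I)v = 0. First row:
  (14 - 19)·v_x + (5)·v_y = 0, i.e. (-5)·v_x + (5)·v_y = 0,
  so v ∝ (b, λ_1 - a) = (5, 5) = u.
  ||u|| = √((5)² + (5)²) = √(50) ≈ 7.0711,
  v_1 = u/||u|| ≈ (0.7071, 0.7071) (||v_1|| = 1).

λ_1 = 19,  λ_2 = 9;  v_1 ≈ (0.7071, 0.7071)


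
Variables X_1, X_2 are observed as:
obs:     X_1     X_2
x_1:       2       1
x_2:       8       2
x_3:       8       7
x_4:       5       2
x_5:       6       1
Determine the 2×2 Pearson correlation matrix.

Step 1 — column means:
  mean(X_1) = (2 + 8 + 8 + 5 + 6) / 5 = 29/5 = 5.8
  mean(X_2) = (1 + 2 + 7 + 2 + 1) / 5 = 13/5 = 2.6

Step 2 — sample variances and covariances s[i,j] = (1/(n-1)) · Σ_k (x_{k,i} - mean_i) · (x_{k,j} - mean_j), with n-1 = 4:
  s[X_1,X_1] = ((-3.8)·(-3.8) + (2.2)·(2.2) + (2.2)·(2.2) + (-0.8)·(-0.8) + (0.2)·(0.2)) / 4 = 24.8/4 = 6.2
  s[X_1,X_2] = ((-3.8)·(-1.6) + (2.2)·(-0.6) + (2.2)·(4.4) + (-0.8)·(-0.6) + (0.2)·(-1.6)) / 4 = 14.6/4 = 3.65
  s[X_2,X_2] = ((-1.6)·(-1.6) + (-0.6)·(-0.6) + (4.4)·(4.4) + (-0.6)·(-0.6) + (-1.6)·(-1.6)) / 4 = 25.2/4 = 6.3
  Sample standard deviations s_i = √(s[i,i]):
  s(X_1) = √(6.2) = 2.49
  s(X_2) = √(6.3) = 2.51

Step 3 — r_{ij} = s_{ij} / (s_i · s_j):
  r[X_1,X_1] = 1 (diagonal).
  r[X_1,X_2] = 3.65 / (2.49 · 2.51) = 3.65 / 6.2498 = 0.584
  r[X_2,X_2] = 1 (diagonal).

R is symmetric with unit diagonal. Assembling:

R = [[1, 0.584],
 [0.584, 1]]


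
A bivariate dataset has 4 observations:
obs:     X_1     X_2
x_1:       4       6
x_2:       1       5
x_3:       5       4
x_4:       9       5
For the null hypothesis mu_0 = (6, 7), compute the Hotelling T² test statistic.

Step 1 — sample mean vector:
  mean(X_1) = (4 + 1 + 5 + 9) / 4 = 19/4 = 4.75
  mean(X_2) = (6 + 5 + 4 + 5) / 4 = 20/4 = 5
  x̄ = (4.75, 5),  deviation x̄ - mu_0 = (4.75, 5) - (6, 7) = (-1.25, -2).

Step 2 — sample covariance matrix, S[i,j] = (1/(n-1)) · Σ_k (x_{k,i} - mean_i) · (x_{k,j} - mean_j), divisor n-1 = 3:
  S[X_1,X_1] = ((-0.75)·(-0.75) + (-3.75)·(-3.75) + (0.25)·(0.25) + (4.25)·(4.25)) / 3 = 32.75/3 = 10.9167
  S[X_1,X_2] = ((-0.75)·(1) + (-3.75)·(0) + (0.25)·(-1) + (4.25)·(0)) / 3 = -1/3 = -0.3333
  S[X_2,X_2] = ((1)·(1) + (0)·(0) + (-1)·(-1) + (0)·(0)) / 3 = 2/3 = 0.6667
  S = [[10.9167, -0.3333],
 [-0.3333, 0.6667]].

Step 3 — invert S. det(S) = 10.9167·0.6667 - (-0.3333)² = 7.1667.
  S^{-1} = (1/det) · [[d, -b], [-b, a]] = [[0.093, 0.0465],
 [0.0465, 1.5233]].

Step 4 — quadratic form (x̄ - mu_0)^T · S^{-1} · (x̄ - mu_0):
  S^{-1} · (x̄ - mu_0) = (-0.2093, -3.1047),
  (x̄ - mu_0)^T · [...] = (-1.25)·(-0.2093) + (-2)·(-3.1047) = 6.4709.

Step 5 — scale by n: T² = 4 · 6.4709 = 25.8837.

T² ≈ 25.8837


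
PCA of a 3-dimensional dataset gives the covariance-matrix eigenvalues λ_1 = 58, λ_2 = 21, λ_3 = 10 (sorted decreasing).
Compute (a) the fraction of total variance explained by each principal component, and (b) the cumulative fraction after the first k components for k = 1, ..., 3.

Step 1 — total variance = trace(Sigma) = Σ λ_i = 58 + 21 + 10 = 89.

Step 2 — fraction explained by component i = λ_i / Σ λ:
  PC1: 58/89 = 0.6517
  PC2: 21/89 = 0.236
  PC3: 10/89 = 0.1124

Step 3 — cumulative fraction after k components = (λ_1 + ... + λ_k) / Σ λ:
  k = 1: 58/89 = 0.6517
  k = 2: (58 + 21)/89 = 79/89 = 0.8876
  k = 3: (58 + 21 + 10)/89 = 89/89 = 1

Summary (fraction, with percent):

explained: PC1 0.6517 (65.17%), PC2 0.236 (23.6%), PC3 0.1124 (11.24%);  cumulative: 0.6517, 0.8876, 1


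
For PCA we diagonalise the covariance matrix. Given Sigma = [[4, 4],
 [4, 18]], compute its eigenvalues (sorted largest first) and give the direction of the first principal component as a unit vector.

Step 1 — characteristic polynomial of 2×2 Sigma:
  det(Sigma - λI) = λ² - trace · λ + det = 0.
  trace = 4 + 18 = 22, det = 4·18 - (4)² = 56.
Step 2 — discriminant:
  Δ = trace² - 4·det = 484 - 224 = 260.
Step 3 — eigenvalues:
  λ = (trace ± √Δ)/2 = (22 ± 16.1245)/2,
  λ_1 = 19.0623,  λ_2 = 2.9377.

Step 4 — unit eigenvector for λ_1: solve (Sigma - λ_1 I)v = 0. First row:
  (4 - 19.0623)·v_x + (4)·v_y = 0, i.e. (-15.0623)·v_x + (4)·v_y = 0,
  so v ∝ (b, λ_1 - a) = (4, 15.0623) = u.
  ||u|| = √((4)² + (15.0623)²) = √(242.8716) ≈ 15.5843,
  v_1 = u/||u|| ≈ (0.2567, 0.9665) (||v_1|| = 1).

λ_1 = 19.0623,  λ_2 = 2.9377;  v_1 ≈ (0.2567, 0.9665)


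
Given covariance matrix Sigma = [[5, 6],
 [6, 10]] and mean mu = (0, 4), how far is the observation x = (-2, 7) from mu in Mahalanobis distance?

Step 1 — centre the observation: (x - mu) = (-2, 3).

Step 2 — invert Sigma. det(Sigma) = 5·10 - (6)² = 14.
  Sigma^{-1} = (1/det) · [[d, -b], [-b, a]] = [[0.7143, -0.4286],
 [-0.4286, 0.3571]].

Step 3 — form the quadratic (x - mu)^T · Sigma^{-1} · (x - mu):
  Sigma^{-1} · (x - mu) = (-2.7143, 1.9286).
  (x - mu)^T · [Sigma^{-1} · (x - mu)] = (-2)·(-2.7143) + (3)·(1.9286) = 11.2143.

Step 4 — take square root: d = √(11.2143) ≈ 3.3488.

d(x, mu) = √(11.2143) ≈ 3.3488


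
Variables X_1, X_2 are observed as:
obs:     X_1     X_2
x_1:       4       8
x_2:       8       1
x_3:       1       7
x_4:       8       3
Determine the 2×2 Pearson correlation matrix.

Step 1 — column means:
  mean(X_1) = (4 + 8 + 1 + 8) / 4 = 21/4 = 5.25
  mean(X_2) = (8 + 1 + 7 + 3) / 4 = 19/4 = 4.75

Step 2 — sample variances and covariances s[i,j] = (1/(n-1)) · Σ_k (x_{k,i} - mean_i) · (x_{k,j} - mean_j), with n-1 = 3:
  s[X_1,X_1] = ((-1.25)·(-1.25) + (2.75)·(2.75) + (-4.25)·(-4.25) + (2.75)·(2.75)) / 3 = 34.75/3 = 11.5833
  s[X_1,X_2] = ((-1.25)·(3.25) + (2.75)·(-3.75) + (-4.25)·(2.25) + (2.75)·(-1.75)) / 3 = -28.75/3 = -9.5833
  s[X_2,X_2] = ((3.25)·(3.25) + (-3.75)·(-3.75) + (2.25)·(2.25) + (-1.75)·(-1.75)) / 3 = 32.75/3 = 10.9167
  Sample standard deviations s_i = √(s[i,i]):
  s(X_1) = √(11.5833) = 3.4034
  s(X_2) = √(10.9167) = 3.304

Step 3 — r_{ij} = s_{ij} / (s_i · s_j):
  r[X_1,X_1] = 1 (diagonal).
  r[X_1,X_2] = -9.5833 / (3.4034 · 3.304) = -9.5833 / 11.2451 = -0.8522
  r[X_2,X_2] = 1 (diagonal).

R is symmetric with unit diagonal. Assembling:

R = [[1, -0.8522],
 [-0.8522, 1]]


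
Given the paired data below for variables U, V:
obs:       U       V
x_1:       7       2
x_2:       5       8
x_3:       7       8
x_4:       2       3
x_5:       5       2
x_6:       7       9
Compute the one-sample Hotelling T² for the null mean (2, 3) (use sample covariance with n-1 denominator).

Step 1 — sample mean vector:
  mean(U) = (7 + 5 + 7 + 2 + 5 + 7) / 6 = 33/6 = 5.5
  mean(V) = (2 + 8 + 8 + 3 + 2 + 9) / 6 = 32/6 = 5.3333
  x̄ = (5.5, 5.3333),  deviation x̄ - mu_0 = (5.5, 5.3333) - (2, 3) = (3.5, 2.3333).

Step 2 — sample covariance matrix, S[i,j] = (1/(n-1)) · Σ_k (x_{k,i} - mean_i) · (x_{k,j} - mean_j), divisor n-1 = 5:
  S[U,U] = ((1.5)·(1.5) + (-0.5)·(-0.5) + (1.5)·(1.5) + (-3.5)·(-3.5) + (-0.5)·(-0.5) + (1.5)·(1.5)) / 5 = 19.5/5 = 3.9
  S[U,V] = ((1.5)·(-3.3333) + (-0.5)·(2.6667) + (1.5)·(2.6667) + (-3.5)·(-2.3333) + (-0.5)·(-3.3333) + (1.5)·(3.6667)) / 5 = 13/5 = 2.6
  S[V,V] = ((-3.3333)·(-3.3333) + (2.6667)·(2.6667) + (2.6667)·(2.6667) + (-2.3333)·(-2.3333) + (-3.3333)·(-3.3333) + (3.6667)·(3.6667)) / 5 = 55.3333/5 = 11.0667
  S = [[3.9, 2.6],
 [2.6, 11.0667]].

Step 3 — invert S. det(S) = 3.9·11.0667 - (2.6)² = 36.4.
  S^{-1} = (1/det) · [[d, -b], [-b, a]] = [[0.304, -0.0714],
 [-0.0714, 0.1071]].

Step 4 — quadratic form (x̄ - mu_0)^T · S^{-1} · (x̄ - mu_0):
  S^{-1} · (x̄ - mu_0) = (0.8974, 0),
  (x̄ - mu_0)^T · [...] = (3.5)·(0.8974) + (2.3333)·(0) = 3.141.

Step 5 — scale by n: T² = 6 · 3.141 = 18.8462.

T² ≈ 18.8462


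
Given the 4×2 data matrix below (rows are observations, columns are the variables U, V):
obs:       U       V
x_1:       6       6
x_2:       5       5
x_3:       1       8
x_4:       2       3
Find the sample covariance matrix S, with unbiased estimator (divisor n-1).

Step 1 — column means:
  mean(U) = (6 + 5 + 1 + 2) / 4 = 14/4 = 3.5
  mean(V) = (6 + 5 + 8 + 3) / 4 = 22/4 = 5.5

Step 2 — sample covariance S[i,j] = (1/(n-1)) · Σ_k (x_{k,i} - mean_i) · (x_{k,j} - mean_j), with n-1 = 3.
  S[U,U] = ((2.5)·(2.5) + (1.5)·(1.5) + (-2.5)·(-2.5) + (-1.5)·(-1.5)) / 3 = 17/3 = 5.6667
  S[U,V] = ((2.5)·(0.5) + (1.5)·(-0.5) + (-2.5)·(2.5) + (-1.5)·(-2.5)) / 3 = -2/3 = -0.6667
  S[V,V] = ((0.5)·(0.5) + (-0.5)·(-0.5) + (2.5)·(2.5) + (-2.5)·(-2.5)) / 3 = 13/3 = 4.3333

S is symmetric (S[j,i] = S[i,j]). Assembling:

S = [[5.6667, -0.6667],
 [-0.6667, 4.3333]]


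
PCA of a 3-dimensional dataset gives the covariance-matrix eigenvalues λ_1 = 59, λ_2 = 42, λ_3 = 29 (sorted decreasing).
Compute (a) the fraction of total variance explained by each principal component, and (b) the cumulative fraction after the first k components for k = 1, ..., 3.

Step 1 — total variance = trace(Sigma) = Σ λ_i = 59 + 42 + 29 = 130.

Step 2 — fraction explained by component i = λ_i / Σ λ:
  PC1: 59/130 = 0.4538
  PC2: 42/130 = 0.3231
  PC3: 29/130 = 0.2231

Step 3 — cumulative fraction after k components = (λ_1 + ... + λ_k) / Σ λ:
  k = 1: 59/130 = 0.4538
  k = 2: (59 + 42)/130 = 101/130 = 0.7769
  k = 3: (59 + 42 + 29)/130 = 130/130 = 1

Summary (fraction, with percent):

explained: PC1 0.4538 (45.38%), PC2 0.3231 (32.31%), PC3 0.2231 (22.31%);  cumulative: 0.4538, 0.7769, 1


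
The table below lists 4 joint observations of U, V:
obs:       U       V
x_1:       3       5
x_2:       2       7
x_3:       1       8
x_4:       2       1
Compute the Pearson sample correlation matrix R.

Step 1 — column means:
  mean(U) = (3 + 2 + 1 + 2) / 4 = 8/4 = 2
  mean(V) = (5 + 7 + 8 + 1) / 4 = 21/4 = 5.25

Step 2 — sample variances and covariances s[i,j] = (1/(n-1)) · Σ_k (x_{k,i} - mean_i) · (x_{k,j} - mean_j), with n-1 = 3:
  s[U,U] = ((1)·(1) + (0)·(0) + (-1)·(-1) + (0)·(0)) / 3 = 2/3 = 0.6667
  s[U,V] = ((1)·(-0.25) + (0)·(1.75) + (-1)·(2.75) + (0)·(-4.25)) / 3 = -3/3 = -1
  s[V,V] = ((-0.25)·(-0.25) + (1.75)·(1.75) + (2.75)·(2.75) + (-4.25)·(-4.25)) / 3 = 28.75/3 = 9.5833
  Sample standard deviations s_i = √(s[i,i]):
  s(U) = √(0.6667) = 0.8165
  s(V) = √(9.5833) = 3.0957

Step 3 — r_{ij} = s_{ij} / (s_i · s_j):
  r[U,U] = 1 (diagonal).
  r[U,V] = -1 / (0.8165 · 3.0957) = -1 / 2.5276 = -0.3956
  r[V,V] = 1 (diagonal).

R is symmetric with unit diagonal. Assembling:

R = [[1, -0.3956],
 [-0.3956, 1]]


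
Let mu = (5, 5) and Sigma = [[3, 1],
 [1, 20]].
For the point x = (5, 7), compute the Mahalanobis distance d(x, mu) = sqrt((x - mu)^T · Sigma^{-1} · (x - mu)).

Step 1 — centre the observation: (x - mu) = (0, 2).

Step 2 — invert Sigma. det(Sigma) = 3·20 - (1)² = 59.
  Sigma^{-1} = (1/det) · [[d, -b], [-b, a]] = [[0.339, -0.0169],
 [-0.0169, 0.0508]].

Step 3 — form the quadratic (x - mu)^T · Sigma^{-1} · (x - mu):
  Sigma^{-1} · (x - mu) = (-0.0339, 0.1017).
  (x - mu)^T · [Sigma^{-1} · (x - mu)] = (0)·(-0.0339) + (2)·(0.1017) = 0.2034.

Step 4 — take square root: d = √(0.2034) ≈ 0.451.

d(x, mu) = √(0.2034) ≈ 0.451


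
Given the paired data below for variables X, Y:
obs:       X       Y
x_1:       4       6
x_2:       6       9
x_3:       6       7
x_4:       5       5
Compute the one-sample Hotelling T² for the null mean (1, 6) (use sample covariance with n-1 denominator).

Step 1 — sample mean vector:
  mean(X) = (4 + 6 + 6 + 5) / 4 = 21/4 = 5.25
  mean(Y) = (6 + 9 + 7 + 5) / 4 = 27/4 = 6.75
  x̄ = (5.25, 6.75),  deviation x̄ - mu_0 = (5.25, 6.75) - (1, 6) = (4.25, 0.75).

Step 2 — sample covariance matrix, S[i,j] = (1/(n-1)) · Σ_k (x_{k,i} - mean_i) · (x_{k,j} - mean_j), divisor n-1 = 3:
  S[X,X] = ((-1.25)·(-1.25) + (0.75)·(0.75) + (0.75)·(0.75) + (-0.25)·(-0.25)) / 3 = 2.75/3 = 0.9167
  S[X,Y] = ((-1.25)·(-0.75) + (0.75)·(2.25) + (0.75)·(0.25) + (-0.25)·(-1.75)) / 3 = 3.25/3 = 1.0833
  S[Y,Y] = ((-0.75)·(-0.75) + (2.25)·(2.25) + (0.25)·(0.25) + (-1.75)·(-1.75)) / 3 = 8.75/3 = 2.9167
  S = [[0.9167, 1.0833],
 [1.0833, 2.9167]].

Step 3 — invert S. det(S) = 0.9167·2.9167 - (1.0833)² = 1.5.
  S^{-1} = (1/det) · [[d, -b], [-b, a]] = [[1.9444, -0.7222],
 [-0.7222, 0.6111]].

Step 4 — quadratic form (x̄ - mu_0)^T · S^{-1} · (x̄ - mu_0):
  S^{-1} · (x̄ - mu_0) = (7.7222, -2.6111),
  (x̄ - mu_0)^T · [...] = (4.25)·(7.7222) + (0.75)·(-2.6111) = 30.8611.

Step 5 — scale by n: T² = 4 · 30.8611 = 123.4444.

T² ≈ 123.4444


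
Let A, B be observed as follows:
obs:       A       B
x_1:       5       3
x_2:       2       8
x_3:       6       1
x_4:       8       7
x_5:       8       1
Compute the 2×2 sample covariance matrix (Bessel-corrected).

Step 1 — column means:
  mean(A) = (5 + 2 + 6 + 8 + 8) / 5 = 29/5 = 5.8
  mean(B) = (3 + 8 + 1 + 7 + 1) / 5 = 20/5 = 4

Step 2 — sample covariance S[i,j] = (1/(n-1)) · Σ_k (x_{k,i} - mean_i) · (x_{k,j} - mean_j), with n-1 = 4.
  S[A,A] = ((-0.8)·(-0.8) + (-3.8)·(-3.8) + (0.2)·(0.2) + (2.2)·(2.2) + (2.2)·(2.2)) / 4 = 24.8/4 = 6.2
  S[A,B] = ((-0.8)·(-1) + (-3.8)·(4) + (0.2)·(-3) + (2.2)·(3) + (2.2)·(-3)) / 4 = -15/4 = -3.75
  S[B,B] = ((-1)·(-1) + (4)·(4) + (-3)·(-3) + (3)·(3) + (-3)·(-3)) / 4 = 44/4 = 11

S is symmetric (S[j,i] = S[i,j]). Assembling:

S = [[6.2, -3.75],
 [-3.75, 11]]


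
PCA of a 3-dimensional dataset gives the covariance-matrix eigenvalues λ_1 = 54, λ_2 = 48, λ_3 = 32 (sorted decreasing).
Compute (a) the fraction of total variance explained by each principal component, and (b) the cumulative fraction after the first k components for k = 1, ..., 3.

Step 1 — total variance = trace(Sigma) = Σ λ_i = 54 + 48 + 32 = 134.

Step 2 — fraction explained by component i = λ_i / Σ λ:
  PC1: 54/134 = 0.403
  PC2: 48/134 = 0.3582
  PC3: 32/134 = 0.2388

Step 3 — cumulative fraction after k components = (λ_1 + ... + λ_k) / Σ λ:
  k = 1: 54/134 = 0.403
  k = 2: (54 + 48)/134 = 102/134 = 0.7612
  k = 3: (54 + 48 + 32)/134 = 134/134 = 1

Summary (fraction, with percent):

explained: PC1 0.403 (40.3%), PC2 0.3582 (35.82%), PC3 0.2388 (23.88%);  cumulative: 0.403, 0.7612, 1


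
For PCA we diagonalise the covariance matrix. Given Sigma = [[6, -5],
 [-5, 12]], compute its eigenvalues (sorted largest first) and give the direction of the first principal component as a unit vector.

Step 1 — characteristic polynomial of 2×2 Sigma:
  det(Sigma - λI) = λ² - trace · λ + det = 0.
  trace = 6 + 12 = 18, det = 6·12 - (-5)² = 47.
Step 2 — discriminant:
  Δ = trace² - 4·det = 324 - 188 = 136.
Step 3 — eigenvalues:
  λ = (trace ± √Δ)/2 = (18 ± 11.6619)/2,
  λ_1 = 14.831,  λ_2 = 3.169.

Step 4 — unit eigenvector for λ_1: solve (Sigma - λ_1 I)v = 0. First row:
  (6 - 14.831)·v_x + (-5)·v_y = 0, i.e. (-8.831)·v_x + (-5)·v_y = 0,
  so v ∝ (b, λ_1 - a) = (-5, 8.831); multiply by -1 so the first entry is positive: u = (5, -8.831).
  ||u|| = √((5)² + (-8.831)²) = √(102.9857) ≈ 10.1482,
  v_1 = u/||u|| ≈ (0.4927, -0.8702) (||v_1|| = 1).

λ_1 = 14.831,  λ_2 = 3.169;  v_1 ≈ (0.4927, -0.8702)


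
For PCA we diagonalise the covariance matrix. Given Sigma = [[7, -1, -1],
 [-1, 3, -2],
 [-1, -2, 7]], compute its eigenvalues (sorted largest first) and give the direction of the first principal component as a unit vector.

Step 1 — characteristic polynomial p(λ) = det(λI - Sigma) = λ³ - tr·λ² + c_1·λ - det, where tr = trace, c_1 = sum of the principal 2×2 minors, det = det(Sigma):
  tr = 7 + 3 + 7 = 17,
  c_1 = (7·3 - (-1)²) + (7·7 - (-1)²) + (3·7 - (-2)²) = 20 + 48 + 17 = 85,
  det = 7·(3·7 - (-2)²) - (-1)·((-1)·7 - (-2)·(-1)) + (-1)·((-1)·(-2) - 3·(-1)) = 7·(17) - (-1)·(-9) + (-1)·(5) = 105.
  So p(λ) = λ³ - 17λ² + 85λ - 105.
Step 2 — look for an integer root (rational root theorem: any rational root is an integer divisor of 105). Testing λ = 7:
  p(7) = 343 - 833 + 595 - 105 = 0  ✓
  Dividing out (λ - 7): p(λ) = (λ - 7)(λ² - 10λ + 15).
Step 3 — remaining eigenvalues from the quadratic λ² - 10λ + 15 = 0:
  Δ = 10² - 4·15 = 100 - 60 = 40,  λ = (10 ± √40)/2 = (10 ± 6.3246)/2 ≈ 8.1623 or 1.8377.
  Sorted: λ_1 = 8.1623,  λ_2 = 7,  λ_3 = 1.8377  (check: sum = 17 = tr ✓).

Step 4 — unit eigenvector for λ_1 ≈ 8.1623: v spans the null space of (Sigma - λ_1 I), whose rows are
  r_1 = (-1.1623, -1, -1),  r_2 = (-1, -5.1623, -2),  r_3 = (-1, -2, -1.1623).
  v is orthogonal to every row, so take v ∝ r_1 × r_2 = ((-1)·(-2) - (-1)·(-5.1623), (-1)·(-1) - (-1.1623)·(-2), (-1.1623)·(-5.1623) - (-1)·(-1)) ≈ (-3.1623, -1.3246, 5).
  Rescale (multiply by -1 so the first nonzero entry is positive): u = (3.1623, 1.3246, -5).
  ||u|| = √((3.1623)² + (1.3246)² + (-5)²) = √(36.7544) ≈ 6.0625,  v_1 = u/||u|| ≈ (0.5216, 0.2185, -0.8247) (||v_1|| = 1).

λ_1 = 8.1623,  λ_2 = 7,  λ_3 = 1.8377;  v_1 ≈ (0.5216, 0.2185, -0.8247)


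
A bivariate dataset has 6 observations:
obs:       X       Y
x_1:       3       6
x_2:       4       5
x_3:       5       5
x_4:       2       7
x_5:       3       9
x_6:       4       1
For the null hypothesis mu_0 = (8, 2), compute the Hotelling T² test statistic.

Step 1 — sample mean vector:
  mean(X) = (3 + 4 + 5 + 2 + 3 + 4) / 6 = 21/6 = 3.5
  mean(Y) = (6 + 5 + 5 + 7 + 9 + 1) / 6 = 33/6 = 5.5
  x̄ = (3.5, 5.5),  deviation x̄ - mu_0 = (3.5, 5.5) - (8, 2) = (-4.5, 3.5).

Step 2 — sample covariance matrix, S[i,j] = (1/(n-1)) · Σ_k (x_{k,i} - mean_i) · (x_{k,j} - mean_j), divisor n-1 = 5:
  S[X,X] = ((-0.5)·(-0.5) + (0.5)·(0.5) + (1.5)·(1.5) + (-1.5)·(-1.5) + (-0.5)·(-0.5) + (0.5)·(0.5)) / 5 = 5.5/5 = 1.1
  S[X,Y] = ((-0.5)·(0.5) + (0.5)·(-0.5) + (1.5)·(-0.5) + (-1.5)·(1.5) + (-0.5)·(3.5) + (0.5)·(-4.5)) / 5 = -7.5/5 = -1.5
  S[Y,Y] = ((0.5)·(0.5) + (-0.5)·(-0.5) + (-0.5)·(-0.5) + (1.5)·(1.5) + (3.5)·(3.5) + (-4.5)·(-4.5)) / 5 = 35.5/5 = 7.1
  S = [[1.1, -1.5],
 [-1.5, 7.1]].

Step 3 — invert S. det(S) = 1.1·7.1 - (-1.5)² = 5.56.
  S^{-1} = (1/det) · [[d, -b], [-b, a]] = [[1.277, 0.2698],
 [0.2698, 0.1978]].

Step 4 — quadratic form (x̄ - mu_0)^T · S^{-1} · (x̄ - mu_0):
  S^{-1} · (x̄ - mu_0) = (-4.8022, -0.5216),
  (x̄ - mu_0)^T · [...] = (-4.5)·(-4.8022) + (3.5)·(-0.5216) = 19.7842.

Step 5 — scale by n: T² = 6 · 19.7842 = 118.705.

T² ≈ 118.705


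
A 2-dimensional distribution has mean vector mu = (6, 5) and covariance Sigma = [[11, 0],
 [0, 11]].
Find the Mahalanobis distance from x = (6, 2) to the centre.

Step 1 — centre the observation: (x - mu) = (0, -3).

Step 2 — invert Sigma. det(Sigma) = 11·11 - (0)² = 121.
  Sigma^{-1} = (1/det) · [[d, -b], [-b, a]] = [[0.0909, 0],
 [0, 0.0909]].

Step 3 — form the quadratic (x - mu)^T · Sigma^{-1} · (x - mu):
  Sigma^{-1} · (x - mu) = (0, -0.2727).
  (x - mu)^T · [Sigma^{-1} · (x - mu)] = (0)·(0) + (-3)·(-0.2727) = 0.8182.

Step 4 — take square root: d = √(0.8182) ≈ 0.9045.

d(x, mu) = √(0.8182) ≈ 0.9045


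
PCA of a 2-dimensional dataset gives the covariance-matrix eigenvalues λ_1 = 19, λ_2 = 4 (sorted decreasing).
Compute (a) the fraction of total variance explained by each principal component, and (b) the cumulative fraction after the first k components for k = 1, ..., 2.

Step 1 — total variance = trace(Sigma) = Σ λ_i = 19 + 4 = 23.

Step 2 — fraction explained by component i = λ_i / Σ λ:
  PC1: 19/23 = 0.8261
  PC2: 4/23 = 0.1739

Step 3 — cumulative fraction after k components = (λ_1 + ... + λ_k) / Σ λ:
  k = 1: 19/23 = 0.8261
  k = 2: (19 + 4)/23 = 23/23 = 1

Summary (fraction, with percent):

explained: PC1 0.8261 (82.61%), PC2 0.1739 (17.39%);  cumulative: 0.8261, 1


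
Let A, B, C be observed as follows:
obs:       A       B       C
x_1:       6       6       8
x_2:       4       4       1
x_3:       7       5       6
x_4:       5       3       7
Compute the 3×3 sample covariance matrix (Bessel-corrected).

Step 1 — column means:
  mean(A) = (6 + 4 + 7 + 5) / 4 = 22/4 = 5.5
  mean(B) = (6 + 4 + 5 + 3) / 4 = 18/4 = 4.5
  mean(C) = (8 + 1 + 6 + 7) / 4 = 22/4 = 5.5

Step 2 — sample covariance S[i,j] = (1/(n-1)) · Σ_k (x_{k,i} - mean_i) · (x_{k,j} - mean_j), with n-1 = 3.
  S[A,A] = ((0.5)·(0.5) + (-1.5)·(-1.5) + (1.5)·(1.5) + (-0.5)·(-0.5)) / 3 = 5/3 = 1.6667
  S[A,B] = ((0.5)·(1.5) + (-1.5)·(-0.5) + (1.5)·(0.5) + (-0.5)·(-1.5)) / 3 = 3/3 = 1
  S[A,C] = ((0.5)·(2.5) + (-1.5)·(-4.5) + (1.5)·(0.5) + (-0.5)·(1.5)) / 3 = 8/3 = 2.6667
  S[B,B] = ((1.5)·(1.5) + (-0.5)·(-0.5) + (0.5)·(0.5) + (-1.5)·(-1.5)) / 3 = 5/3 = 1.6667
  S[B,C] = ((1.5)·(2.5) + (-0.5)·(-4.5) + (0.5)·(0.5) + (-1.5)·(1.5)) / 3 = 4/3 = 1.3333
  S[C,C] = ((2.5)·(2.5) + (-4.5)·(-4.5) + (0.5)·(0.5) + (1.5)·(1.5)) / 3 = 29/3 = 9.6667

S is symmetric (S[j,i] = S[i,j]). Assembling:

S = [[1.6667, 1, 2.6667],
 [1, 1.6667, 1.3333],
 [2.6667, 1.3333, 9.6667]]


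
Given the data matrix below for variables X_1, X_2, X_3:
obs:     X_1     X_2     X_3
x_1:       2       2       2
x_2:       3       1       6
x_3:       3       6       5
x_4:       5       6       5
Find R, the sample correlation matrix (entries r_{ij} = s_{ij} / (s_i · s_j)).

Step 1 — column means:
  mean(X_1) = (2 + 3 + 3 + 5) / 4 = 13/4 = 3.25
  mean(X_2) = (2 + 1 + 6 + 6) / 4 = 15/4 = 3.75
  mean(X_3) = (2 + 6 + 5 + 5) / 4 = 18/4 = 4.5

Step 2 — sample variances and covariances s[i,j] = (1/(n-1)) · Σ_k (x_{k,i} - mean_i) · (x_{k,j} - mean_j), with n-1 = 3:
  s[X_1,X_1] = ((-1.25)·(-1.25) + (-0.25)·(-0.25) + (-0.25)·(-0.25) + (1.75)·(1.75)) / 3 = 4.75/3 = 1.5833
  s[X_1,X_2] = ((-1.25)·(-1.75) + (-0.25)·(-2.75) + (-0.25)·(2.25) + (1.75)·(2.25)) / 3 = 6.25/3 = 2.0833
  s[X_1,X_3] = ((-1.25)·(-2.5) + (-0.25)·(1.5) + (-0.25)·(0.5) + (1.75)·(0.5)) / 3 = 3.5/3 = 1.1667
  s[X_2,X_2] = ((-1.75)·(-1.75) + (-2.75)·(-2.75) + (2.25)·(2.25) + (2.25)·(2.25)) / 3 = 20.75/3 = 6.9167
  s[X_2,X_3] = ((-1.75)·(-2.5) + (-2.75)·(1.5) + (2.25)·(0.5) + (2.25)·(0.5)) / 3 = 2.5/3 = 0.8333
  s[X_3,X_3] = ((-2.5)·(-2.5) + (1.5)·(1.5) + (0.5)·(0.5) + (0.5)·(0.5)) / 3 = 9/3 = 3
  Sample standard deviations s_i = √(s[i,i]):
  s(X_1) = √(1.5833) = 1.2583
  s(X_2) = √(6.9167) = 2.63
  s(X_3) = √(3) = 1.7321

Step 3 — r_{ij} = s_{ij} / (s_i · s_j):
  r[X_1,X_1] = 1 (diagonal).
  r[X_1,X_2] = 2.0833 / (1.2583 · 2.63) = 2.0833 / 3.3093 = 0.6295
  r[X_1,X_3] = 1.1667 / (1.2583 · 1.7321) = 1.1667 / 2.1794 = 0.5353
  r[X_2,X_2] = 1 (diagonal).
  r[X_2,X_3] = 0.8333 / (2.63 · 1.7321) = 0.8333 / 4.5552 = 0.1829
  r[X_3,X_3] = 1 (diagonal).

R is symmetric with unit diagonal. Assembling:

R = [[1, 0.6295, 0.5353],
 [0.6295, 1, 0.1829],
 [0.5353, 0.1829, 1]]
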